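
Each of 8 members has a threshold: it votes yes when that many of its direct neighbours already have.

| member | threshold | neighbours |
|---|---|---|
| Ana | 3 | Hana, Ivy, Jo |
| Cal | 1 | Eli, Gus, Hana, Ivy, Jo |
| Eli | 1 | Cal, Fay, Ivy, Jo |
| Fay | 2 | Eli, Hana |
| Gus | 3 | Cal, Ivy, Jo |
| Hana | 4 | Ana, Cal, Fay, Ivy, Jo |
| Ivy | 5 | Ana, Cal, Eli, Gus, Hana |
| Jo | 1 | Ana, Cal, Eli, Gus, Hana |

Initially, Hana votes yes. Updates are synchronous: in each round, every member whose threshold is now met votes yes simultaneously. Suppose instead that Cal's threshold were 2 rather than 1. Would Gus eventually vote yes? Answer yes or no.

With Cal's threshold at 2:
Round 1 — Hana votes yes (initial).
Round 2 — checking thresholds:
  Ana: 1 of 3 neighbours < 3, below threshold.
  Cal: 1 of 5 neighbours < 2, below threshold.
  Fay: 1 of 2 neighbours < 2, below threshold.
  Ivy: 1 of 5 neighbours < 5, below threshold.
  Jo: 1 of 5 neighbours ≥ 1, votes yes.
Round 3 — checking thresholds:
  Ana: 2 of 3 neighbours < 3, below threshold.
  Cal: 2 of 5 neighbours ≥ 2, votes yes.
  Eli: 1 of 4 neighbours ≥ 1, votes yes.
  Fay: 1 of 2 neighbours < 2, below threshold.
  Gus: 1 of 3 neighbours < 3, below threshold.
  Ivy: 1 of 5 neighbours < 5, below threshold.
Round 4 — checking thresholds:
  Ana: 2 of 3 neighbours < 3, below threshold.
  Fay: 2 of 2 neighbours ≥ 2, votes yes.
  Gus: 2 of 3 neighbours < 3, below threshold.
  Ivy: 3 of 5 neighbours < 5, below threshold.
Round 5 — no new yes votes; cascade stops.

no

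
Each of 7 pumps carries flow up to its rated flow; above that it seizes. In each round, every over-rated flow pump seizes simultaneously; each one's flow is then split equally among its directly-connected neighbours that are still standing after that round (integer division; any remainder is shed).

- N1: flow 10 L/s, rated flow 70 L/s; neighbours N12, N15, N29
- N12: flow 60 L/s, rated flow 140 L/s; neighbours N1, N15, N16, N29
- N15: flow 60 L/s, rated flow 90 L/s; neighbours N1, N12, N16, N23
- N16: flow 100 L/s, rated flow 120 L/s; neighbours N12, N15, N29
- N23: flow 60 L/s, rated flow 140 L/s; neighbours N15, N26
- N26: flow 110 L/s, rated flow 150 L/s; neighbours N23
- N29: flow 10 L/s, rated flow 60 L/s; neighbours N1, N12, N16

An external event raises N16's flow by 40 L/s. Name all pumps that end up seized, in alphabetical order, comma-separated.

N1, N12, N15, N16, N29

Round 1 — N16 at 140 > 120. N16 seizes.
  N16 sheds 140 L/s to N12, N15, N29: 46 each (2 lost).
    N12: 60+46 = 106 ≤ 140
    N15: 60+46 = 106 > 90
    N29: 10+46 = 56 ≤ 60
Round 2 — N15 seizes.
  N15 sheds 106 L/s to N1, N12, N23: 35 each (1 lost).
    N1: 10+35 = 45 ≤ 70
    N12: 106+35 = 141 > 140
    N23: 60+35 = 95 ≤ 140
Round 3 — N12 seizes.
  N12 sheds 141 L/s to N1, N29: 70 each (1 lost).
    N1: 45+70 = 115 > 70
    N29: 56+70 = 126 > 60
Round 4 — N1, N29 seize.
  N1 sheds 115 L/s: no online neighbours, lost.
  N29 sheds 126 L/s: no online neighbours, lost.
No further seizures.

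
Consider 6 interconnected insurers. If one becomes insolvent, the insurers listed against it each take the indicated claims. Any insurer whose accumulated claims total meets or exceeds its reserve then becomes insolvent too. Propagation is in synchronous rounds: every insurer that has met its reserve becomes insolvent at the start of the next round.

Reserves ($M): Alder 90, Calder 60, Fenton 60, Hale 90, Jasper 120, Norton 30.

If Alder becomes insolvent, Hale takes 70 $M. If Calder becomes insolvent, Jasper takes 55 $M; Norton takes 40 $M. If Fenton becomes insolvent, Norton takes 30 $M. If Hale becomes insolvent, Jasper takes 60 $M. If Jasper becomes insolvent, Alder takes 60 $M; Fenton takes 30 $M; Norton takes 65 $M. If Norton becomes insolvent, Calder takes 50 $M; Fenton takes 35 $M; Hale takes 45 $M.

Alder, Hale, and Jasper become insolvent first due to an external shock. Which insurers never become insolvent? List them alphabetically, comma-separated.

Round 1 — Alder, Hale, Jasper become insolvent (initial).
  Fenton: +30 → 30 < 60
  Norton: +65 → 65 ≥ 30
Round 2 — Norton becomes insolvent.
  Calder: +50 → 50 < 60
  Fenton: +35 → 65 ≥ 60
Round 3 — Fenton becomes insolvent.
No further insolvencies.

Calder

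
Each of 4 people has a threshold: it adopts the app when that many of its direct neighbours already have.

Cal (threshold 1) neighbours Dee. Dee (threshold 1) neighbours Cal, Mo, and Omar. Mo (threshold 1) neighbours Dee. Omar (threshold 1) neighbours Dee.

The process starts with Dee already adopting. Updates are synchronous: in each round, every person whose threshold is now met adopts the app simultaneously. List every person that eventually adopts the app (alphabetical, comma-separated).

Round 1 — Dee adopts the app (initial).
Round 2 — checking thresholds:
  Cal: 1 of 1 neighbours ≥ 1, adopts the app.
  Mo: 1 of 1 neighbours ≥ 1, adopts the app.
  Omar: 1 of 1 neighbours ≥ 1, adopts the app.
Round 3 — no new adoptions; cascade stops.

Cal, Dee, Mo, Omar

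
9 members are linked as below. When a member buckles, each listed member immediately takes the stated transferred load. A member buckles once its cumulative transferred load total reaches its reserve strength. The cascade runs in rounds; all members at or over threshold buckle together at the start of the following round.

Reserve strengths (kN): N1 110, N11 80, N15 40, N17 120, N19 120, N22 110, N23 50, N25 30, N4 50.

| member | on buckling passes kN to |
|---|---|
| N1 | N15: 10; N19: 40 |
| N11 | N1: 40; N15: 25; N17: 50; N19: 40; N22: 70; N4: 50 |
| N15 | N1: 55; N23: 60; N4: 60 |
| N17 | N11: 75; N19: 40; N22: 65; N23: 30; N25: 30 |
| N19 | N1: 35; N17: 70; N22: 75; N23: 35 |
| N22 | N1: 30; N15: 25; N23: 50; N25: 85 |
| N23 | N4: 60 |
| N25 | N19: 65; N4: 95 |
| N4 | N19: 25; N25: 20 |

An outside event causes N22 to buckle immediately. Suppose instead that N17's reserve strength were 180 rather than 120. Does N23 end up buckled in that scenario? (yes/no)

With N17's reserve strength at 180:
Round 1 — N22 buckles (initial).
  N1: +30 → 30 < 110
  N15: +25 → 25 < 40
  N23: +50 → 50 ≥ 50
  N25: +85 → 85 ≥ 30
Round 2 — N23, N25 buckle.
  N19: +65 → 65 < 120
  N4: +60+95 → 155 ≥ 50
Round 3 — N4 buckles.
  N19: +25 → 90 < 120
No further bucklings.

yes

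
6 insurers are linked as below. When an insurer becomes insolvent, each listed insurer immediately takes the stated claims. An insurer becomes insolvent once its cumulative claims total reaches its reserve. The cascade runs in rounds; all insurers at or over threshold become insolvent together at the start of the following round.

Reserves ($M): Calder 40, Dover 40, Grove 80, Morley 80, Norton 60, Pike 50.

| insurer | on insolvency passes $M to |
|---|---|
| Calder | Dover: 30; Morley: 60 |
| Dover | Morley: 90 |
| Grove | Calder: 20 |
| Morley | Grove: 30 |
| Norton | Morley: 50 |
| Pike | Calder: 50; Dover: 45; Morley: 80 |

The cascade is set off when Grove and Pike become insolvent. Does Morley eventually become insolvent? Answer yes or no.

yes

Round 1 — Grove, Pike become insolvent (initial).
  Calder: +20+50 → 70 ≥ 40
  Dover: +45 → 45 ≥ 40
  Morley: +80 → 80 ≥ 80
Round 2 — Calder, Dover, Morley become insolvent.
No further insolvencies.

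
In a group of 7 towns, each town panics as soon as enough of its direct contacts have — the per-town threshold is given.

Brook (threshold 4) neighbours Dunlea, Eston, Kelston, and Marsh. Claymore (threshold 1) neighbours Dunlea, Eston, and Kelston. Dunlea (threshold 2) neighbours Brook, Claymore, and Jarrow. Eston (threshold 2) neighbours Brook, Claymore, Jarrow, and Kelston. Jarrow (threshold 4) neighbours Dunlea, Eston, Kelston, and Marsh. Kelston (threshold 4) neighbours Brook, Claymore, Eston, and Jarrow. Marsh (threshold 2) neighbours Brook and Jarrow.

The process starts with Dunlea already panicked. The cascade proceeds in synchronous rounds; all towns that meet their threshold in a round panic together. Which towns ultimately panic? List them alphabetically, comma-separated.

Claymore, Dunlea

Round 1 — Dunlea panics (initial).
Round 2 — checking thresholds:
  Brook: 1 of 4 neighbours < 4, not yet.
  Claymore: 1 of 3 neighbours ≥ 1, panics.
  Jarrow: 1 of 4 neighbours < 4, not yet.
Round 3 — no new panics; cascade stops.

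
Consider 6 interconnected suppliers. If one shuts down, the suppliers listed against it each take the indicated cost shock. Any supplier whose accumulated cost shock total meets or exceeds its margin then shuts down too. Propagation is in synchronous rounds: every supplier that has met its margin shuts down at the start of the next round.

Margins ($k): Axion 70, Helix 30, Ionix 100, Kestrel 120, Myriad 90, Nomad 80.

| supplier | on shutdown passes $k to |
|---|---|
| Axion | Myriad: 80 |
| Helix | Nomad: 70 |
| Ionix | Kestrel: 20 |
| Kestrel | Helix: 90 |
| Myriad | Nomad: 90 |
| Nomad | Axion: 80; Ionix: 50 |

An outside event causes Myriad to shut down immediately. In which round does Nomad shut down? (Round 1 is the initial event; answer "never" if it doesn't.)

Round 1 — Myriad shuts down (initial).
  Nomad: +90 → 90 ≥ 80
Round 2 — Nomad shuts down.
  Axion: +80 → 80 ≥ 70
  Ionix: +50 → 50 < 100
Round 3 — Axion shuts down.
No further shutdowns.

2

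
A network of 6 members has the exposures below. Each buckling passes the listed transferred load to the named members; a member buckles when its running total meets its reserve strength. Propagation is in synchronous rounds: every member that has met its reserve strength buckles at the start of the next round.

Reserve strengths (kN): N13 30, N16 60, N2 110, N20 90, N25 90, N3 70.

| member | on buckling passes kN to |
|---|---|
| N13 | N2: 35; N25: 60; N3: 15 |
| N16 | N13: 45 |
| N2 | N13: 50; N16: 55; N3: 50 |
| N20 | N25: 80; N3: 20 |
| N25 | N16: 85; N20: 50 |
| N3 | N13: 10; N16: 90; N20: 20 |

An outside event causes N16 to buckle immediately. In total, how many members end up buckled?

Round 1 — N16 buckles (initial).
  N13: +45 → 45 ≥ 30
Round 2 — N13 buckles.
  N2: +35 → 35 < 110
  N25: +60 → 60 < 90
  N3: +15 → 15 < 70
No further bucklings.

2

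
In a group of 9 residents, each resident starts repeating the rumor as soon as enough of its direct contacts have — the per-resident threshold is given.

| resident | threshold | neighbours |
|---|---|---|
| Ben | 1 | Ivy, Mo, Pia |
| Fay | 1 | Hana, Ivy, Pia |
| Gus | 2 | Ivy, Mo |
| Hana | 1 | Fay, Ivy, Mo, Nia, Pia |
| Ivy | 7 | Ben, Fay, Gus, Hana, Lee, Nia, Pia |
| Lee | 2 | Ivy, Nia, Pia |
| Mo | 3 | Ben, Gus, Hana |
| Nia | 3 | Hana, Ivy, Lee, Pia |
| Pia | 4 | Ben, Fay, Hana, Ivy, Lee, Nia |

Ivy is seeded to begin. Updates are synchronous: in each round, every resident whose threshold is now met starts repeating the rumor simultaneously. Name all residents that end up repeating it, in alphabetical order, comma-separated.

Round 1 — Ivy starts repeating the rumor (initial).
Round 2 — checking thresholds:
  Ben: 1 of 3 neighbours ≥ 1, starts repeating the rumor.
  Fay: 1 of 3 neighbours ≥ 1, starts repeating the rumor.
  Gus: 1 of 2 neighbours < 2, not yet.
  Hana: 1 of 5 neighbours ≥ 1, starts repeating the rumor.
  Lee: 1 of 3 neighbours < 2, not yet.
  Nia: 1 of 4 neighbours < 3, not yet.
  Pia: 1 of 6 neighbours < 4, not yet.
Round 3 — checking thresholds:
  Gus: 1 of 2 neighbours < 2, not yet.
  Lee: 1 of 3 neighbours < 2, not yet.
  Mo: 2 of 3 neighbours < 3, not yet.
  Nia: 2 of 4 neighbours < 3, not yet.
  Pia: 4 of 6 neighbours ≥ 4, starts repeating the rumor.
Round 4 — checking thresholds:
  Gus: 1 of 2 neighbours < 2, not yet.
  Lee: 2 of 3 neighbours ≥ 2, starts repeating the rumor.
  Mo: 2 of 3 neighbours < 3, not yet.
  Nia: 3 of 4 neighbours ≥ 3, starts repeating the rumor.
Round 5 — no new spreads; cascade stops.

Ben, Fay, Hana, Ivy, Lee, Nia, Pia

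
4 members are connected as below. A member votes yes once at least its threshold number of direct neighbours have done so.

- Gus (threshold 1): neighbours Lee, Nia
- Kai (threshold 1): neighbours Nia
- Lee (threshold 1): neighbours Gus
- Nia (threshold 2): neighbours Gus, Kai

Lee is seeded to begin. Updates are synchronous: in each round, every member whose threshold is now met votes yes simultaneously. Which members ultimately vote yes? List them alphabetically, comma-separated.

Round 1 — Lee votes yes (initial).
Round 2 — checking thresholds:
  Gus: 1 of 2 neighbours ≥ 1, votes yes.
Round 3 — no new yes votes; cascade stops.

Gus, Lee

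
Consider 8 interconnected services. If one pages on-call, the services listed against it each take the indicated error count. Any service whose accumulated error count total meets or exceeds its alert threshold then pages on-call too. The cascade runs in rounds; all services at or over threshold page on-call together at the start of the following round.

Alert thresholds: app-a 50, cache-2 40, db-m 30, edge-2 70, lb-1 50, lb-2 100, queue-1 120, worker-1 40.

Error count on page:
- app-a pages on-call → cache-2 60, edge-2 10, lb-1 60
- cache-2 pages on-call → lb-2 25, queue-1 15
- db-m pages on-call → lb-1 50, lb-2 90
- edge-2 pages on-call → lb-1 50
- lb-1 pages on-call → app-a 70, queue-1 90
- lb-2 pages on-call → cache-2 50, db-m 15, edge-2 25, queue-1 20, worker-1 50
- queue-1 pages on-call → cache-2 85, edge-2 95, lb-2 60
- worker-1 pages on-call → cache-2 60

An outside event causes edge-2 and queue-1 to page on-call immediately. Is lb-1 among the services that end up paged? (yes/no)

Round 1 — edge-2, queue-1 page on-call (initial).
  cache-2: +85 → 85 ≥ 40
  lb-1: +50 → 50 ≥ 50
  lb-2: +60 → 60 < 100
Round 2 — cache-2, lb-1 page on-call.
  app-a: +70 → 70 ≥ 50
  lb-2: +25 → 85 < 100
Round 3 — app-a pages on-call.
No further pages.

yes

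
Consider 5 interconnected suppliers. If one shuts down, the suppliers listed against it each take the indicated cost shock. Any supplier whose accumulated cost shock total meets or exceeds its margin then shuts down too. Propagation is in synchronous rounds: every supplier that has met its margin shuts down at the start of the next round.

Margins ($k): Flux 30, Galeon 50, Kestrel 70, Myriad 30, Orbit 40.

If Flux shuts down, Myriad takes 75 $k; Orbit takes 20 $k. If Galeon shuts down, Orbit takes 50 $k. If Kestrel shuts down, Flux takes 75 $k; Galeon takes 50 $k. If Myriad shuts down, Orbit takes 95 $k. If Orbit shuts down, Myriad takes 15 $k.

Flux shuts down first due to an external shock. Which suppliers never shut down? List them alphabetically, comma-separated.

Galeon, Kestrel

Round 1 — Flux shuts down (initial).
  Myriad: +75 → 75 ≥ 30
  Orbit: +20 → 20 < 40
Round 2 — Myriad shuts down.
  Orbit: +95 → 115 ≥ 40
Round 3 — Orbit shuts down.
No further shutdowns.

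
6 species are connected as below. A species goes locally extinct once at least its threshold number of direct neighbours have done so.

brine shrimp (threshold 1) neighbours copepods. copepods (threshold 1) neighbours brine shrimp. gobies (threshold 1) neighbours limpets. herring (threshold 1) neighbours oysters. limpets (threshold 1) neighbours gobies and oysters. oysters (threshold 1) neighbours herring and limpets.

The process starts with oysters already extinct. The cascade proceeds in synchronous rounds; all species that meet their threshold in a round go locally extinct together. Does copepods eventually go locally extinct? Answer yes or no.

no

Round 1 — oysters goes locally extinct (initial).
Round 2 — checking thresholds:
  herring: 1 of 1 neighbours ≥ 1, goes locally extinct.
  limpets: 1 of 2 neighbours ≥ 1, goes locally extinct.
Round 3 — checking thresholds:
  gobies: 1 of 1 neighbours ≥ 1, goes locally extinct.
Round 4 — no new extinctions; cascade stops.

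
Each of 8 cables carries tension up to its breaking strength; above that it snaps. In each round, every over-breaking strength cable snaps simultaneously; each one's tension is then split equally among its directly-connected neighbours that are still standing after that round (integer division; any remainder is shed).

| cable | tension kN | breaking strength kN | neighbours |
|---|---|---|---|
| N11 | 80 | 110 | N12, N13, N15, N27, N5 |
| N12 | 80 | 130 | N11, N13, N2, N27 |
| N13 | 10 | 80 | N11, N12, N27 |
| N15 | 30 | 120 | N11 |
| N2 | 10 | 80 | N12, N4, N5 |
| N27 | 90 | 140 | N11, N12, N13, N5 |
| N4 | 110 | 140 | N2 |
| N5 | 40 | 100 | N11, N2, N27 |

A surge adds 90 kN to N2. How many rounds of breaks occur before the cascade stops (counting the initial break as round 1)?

2

Round 1 — N2 at 100 > 80. N2 snaps.
  N2 sheds 100 kN to N12, N4, N5: 33 each (1 lost).
    N12: 80+33 = 113 ≤ 130
    N4: 110+33 = 143 > 140
    N5: 40+33 = 73 ≤ 100
Round 2 — N4 snaps.
  N4 sheds 143 kN: no online neighbours, lost.
No further breaks.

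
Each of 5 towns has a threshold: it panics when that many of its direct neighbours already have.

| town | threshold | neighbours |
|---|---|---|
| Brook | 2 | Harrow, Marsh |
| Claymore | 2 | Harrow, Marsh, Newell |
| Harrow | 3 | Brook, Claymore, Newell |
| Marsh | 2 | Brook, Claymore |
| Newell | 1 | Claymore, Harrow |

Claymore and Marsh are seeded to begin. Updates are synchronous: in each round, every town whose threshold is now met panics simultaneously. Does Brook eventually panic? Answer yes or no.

Round 1 — Claymore, Marsh panic (initial).
Round 2 — checking thresholds:
  Brook: 1 of 2 neighbours < 2, holds.
  Harrow: 1 of 3 neighbours < 3, holds.
  Newell: 1 of 2 neighbours ≥ 1, panics.
Round 3 — no new panics; cascade stops.

no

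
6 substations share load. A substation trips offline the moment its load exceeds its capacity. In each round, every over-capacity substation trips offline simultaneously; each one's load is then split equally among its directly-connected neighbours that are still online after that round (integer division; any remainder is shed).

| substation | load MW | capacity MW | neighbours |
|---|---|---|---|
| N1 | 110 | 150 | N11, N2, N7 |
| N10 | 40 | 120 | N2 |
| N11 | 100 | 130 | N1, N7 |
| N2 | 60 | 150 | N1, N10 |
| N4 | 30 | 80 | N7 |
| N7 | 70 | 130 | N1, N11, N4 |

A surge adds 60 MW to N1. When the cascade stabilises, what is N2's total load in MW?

Round 1 — N1 at 170 > 150. N1 trips offline.
  N1 sheds 170 MW to N11, N2, N7: 56 each (2 lost).
    N11: 100+56 = 156 > 130
    N2: 60+56 = 116 ≤ 150
    N7: 70+56 = 126 ≤ 130
Round 2 — N11 trips offline.
  N11 sheds 156 MW to N7: 156 each.
    N7: 126+156 = 282 > 130
Round 3 — N7 trips offline.
  N7 sheds 282 MW to N4: 282 each.
    N4: 30+282 = 312 > 80
Round 4 — N4 trips offline.
  N4 sheds 312 MW: no online neighbours, lost.
No further trips.

116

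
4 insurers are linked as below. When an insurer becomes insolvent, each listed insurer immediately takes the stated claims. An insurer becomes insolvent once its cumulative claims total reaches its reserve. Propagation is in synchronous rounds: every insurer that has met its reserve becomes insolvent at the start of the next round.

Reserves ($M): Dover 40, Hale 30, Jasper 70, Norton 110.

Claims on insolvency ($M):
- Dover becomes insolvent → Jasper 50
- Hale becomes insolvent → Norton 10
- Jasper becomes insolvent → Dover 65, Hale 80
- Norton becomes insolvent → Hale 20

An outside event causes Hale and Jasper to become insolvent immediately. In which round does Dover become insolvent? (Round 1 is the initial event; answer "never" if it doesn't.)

2

Round 1 — Hale, Jasper become insolvent (initial).
  Dover: +65 → 65 ≥ 40
  Norton: +10 → 10 < 110
Round 2 — Dover becomes insolvent.
No further insolvencies.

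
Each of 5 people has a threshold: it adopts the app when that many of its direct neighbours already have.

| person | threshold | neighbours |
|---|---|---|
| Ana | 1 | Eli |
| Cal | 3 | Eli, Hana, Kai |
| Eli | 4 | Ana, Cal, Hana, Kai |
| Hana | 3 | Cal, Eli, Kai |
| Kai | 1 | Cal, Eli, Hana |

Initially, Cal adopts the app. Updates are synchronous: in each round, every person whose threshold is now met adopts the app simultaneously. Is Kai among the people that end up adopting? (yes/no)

yes

Round 1 — Cal adopts the app (initial).
Round 2 — checking thresholds:
  Eli: 1 of 4 neighbours < 4, holds.
  Hana: 1 of 3 neighbours < 3, holds.
  Kai: 1 of 3 neighbours ≥ 1, adopts the app.
Round 3 — no new adoptions; cascade stops.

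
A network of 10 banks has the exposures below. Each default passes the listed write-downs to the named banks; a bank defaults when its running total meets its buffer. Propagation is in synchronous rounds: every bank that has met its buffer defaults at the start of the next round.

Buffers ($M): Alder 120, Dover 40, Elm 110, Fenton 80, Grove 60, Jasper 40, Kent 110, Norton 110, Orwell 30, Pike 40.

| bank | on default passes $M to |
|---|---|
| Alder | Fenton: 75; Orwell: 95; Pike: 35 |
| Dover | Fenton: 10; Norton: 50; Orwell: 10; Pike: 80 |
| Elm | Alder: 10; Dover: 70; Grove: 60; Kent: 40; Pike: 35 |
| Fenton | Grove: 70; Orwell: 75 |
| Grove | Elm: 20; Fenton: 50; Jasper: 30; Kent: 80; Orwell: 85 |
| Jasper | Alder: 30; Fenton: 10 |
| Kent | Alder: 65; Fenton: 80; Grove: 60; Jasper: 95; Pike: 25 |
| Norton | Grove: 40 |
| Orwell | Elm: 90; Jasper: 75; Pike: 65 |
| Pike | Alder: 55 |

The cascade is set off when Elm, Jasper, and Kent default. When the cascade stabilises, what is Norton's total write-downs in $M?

50

Round 1 — Elm, Jasper, Kent default (initial).
  Alder: +10+30+65 → 105 < 120
  Dover: +70 → 70 ≥ 40
  Fenton: +10+80 → 90 ≥ 80
  Grove: +60+60 → 120 ≥ 60
  Pike: +35+25 → 60 ≥ 40
Round 2 — Dover, Fenton, Grove, Pike default.
  Alder: +55 → 160 ≥ 120
  Norton: +50 → 50 < 110
  Orwell: +10+75+85 → 170 ≥ 30
Round 3 — Alder, Orwell default.
No further defaults.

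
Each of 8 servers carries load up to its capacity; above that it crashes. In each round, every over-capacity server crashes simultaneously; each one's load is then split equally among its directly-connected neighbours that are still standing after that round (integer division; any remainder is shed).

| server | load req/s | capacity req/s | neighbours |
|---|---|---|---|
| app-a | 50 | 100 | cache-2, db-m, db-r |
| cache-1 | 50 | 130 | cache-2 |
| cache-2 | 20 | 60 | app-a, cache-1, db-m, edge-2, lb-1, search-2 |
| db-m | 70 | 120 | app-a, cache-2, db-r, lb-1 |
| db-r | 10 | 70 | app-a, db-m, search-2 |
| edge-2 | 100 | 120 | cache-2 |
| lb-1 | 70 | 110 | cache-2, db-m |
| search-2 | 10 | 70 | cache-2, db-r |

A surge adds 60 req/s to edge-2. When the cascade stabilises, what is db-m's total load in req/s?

Round 1 — edge-2 at 160 > 120. edge-2 crashes.
  edge-2 sheds 160 req/s to cache-2: 160 each.
    cache-2: 20+160 = 180 > 60
Round 2 — cache-2 crashes.
  cache-2 sheds 180 req/s to app-a, cache-1, db-m, lb-1, search-2: 36 each.
    app-a: 50+36 = 86 ≤ 100
    cache-1: 50+36 = 86 ≤ 130
    db-m: 70+36 = 106 ≤ 120
    lb-1: 70+36 = 106 ≤ 110
    search-2: 10+36 = 46 ≤ 70
No further crashes.

106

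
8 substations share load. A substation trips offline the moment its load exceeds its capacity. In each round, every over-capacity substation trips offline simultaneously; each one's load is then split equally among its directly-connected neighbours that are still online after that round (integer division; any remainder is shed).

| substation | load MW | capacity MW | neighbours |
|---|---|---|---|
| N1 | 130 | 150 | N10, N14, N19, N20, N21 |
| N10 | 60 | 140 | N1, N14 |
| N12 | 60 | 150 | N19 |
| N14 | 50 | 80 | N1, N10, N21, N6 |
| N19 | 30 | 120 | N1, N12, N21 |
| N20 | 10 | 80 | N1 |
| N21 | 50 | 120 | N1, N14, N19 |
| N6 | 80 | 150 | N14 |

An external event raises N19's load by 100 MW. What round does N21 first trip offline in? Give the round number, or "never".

3

Round 1 — N19 at 130 > 120. N19 trips offline.
  N19 sheds 130 MW to N1, N12, N21: 43 each (1 lost).
    N1: 130+43 = 173 > 150
    N12: 60+43 = 103 ≤ 150
    N21: 50+43 = 93 ≤ 120
Round 2 — N1 trips offline.
  N1 sheds 173 MW to N10, N14, N20, N21: 43 each (1 lost).
    N10: 60+43 = 103 ≤ 140
    N14: 50+43 = 93 > 80
    N20: 10+43 = 53 ≤ 80
    N21: 93+43 = 136 > 120
Round 3 — N14, N21 trip offline.
  N14 sheds 93 MW to N10, N6: 46 each (1 lost).
    N10: 103+46 = 149 > 140
    N6: 80+46 = 126 ≤ 150
  N21 sheds 136 MW: no online neighbours, lost.
Round 4 — N10 trips offline.
  N10 sheds 149 MW: no online neighbours, lost.
No further trips.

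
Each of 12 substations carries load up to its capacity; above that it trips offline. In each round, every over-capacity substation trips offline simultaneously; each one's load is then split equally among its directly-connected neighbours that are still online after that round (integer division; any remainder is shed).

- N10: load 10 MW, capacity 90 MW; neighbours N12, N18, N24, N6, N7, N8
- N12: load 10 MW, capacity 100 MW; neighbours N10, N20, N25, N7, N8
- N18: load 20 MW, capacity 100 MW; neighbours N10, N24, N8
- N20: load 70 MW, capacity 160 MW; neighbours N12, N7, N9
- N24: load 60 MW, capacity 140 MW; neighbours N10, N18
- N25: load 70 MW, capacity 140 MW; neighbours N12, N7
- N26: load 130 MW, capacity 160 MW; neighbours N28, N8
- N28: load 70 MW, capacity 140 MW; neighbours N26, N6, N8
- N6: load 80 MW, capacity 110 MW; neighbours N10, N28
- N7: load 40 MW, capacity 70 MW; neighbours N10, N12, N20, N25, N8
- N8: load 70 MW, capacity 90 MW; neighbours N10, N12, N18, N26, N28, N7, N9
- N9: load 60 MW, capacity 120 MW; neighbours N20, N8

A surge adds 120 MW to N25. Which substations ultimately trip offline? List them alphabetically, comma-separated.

N10, N12, N25, N26, N28, N6, N7, N8

Round 1 — N25 at 190 > 140. N25 trips offline.
  N25 sheds 190 MW to N12, N7: 95 each.
    N12: 10+95 = 105 > 100
    N7: 40+95 = 135 > 70
Round 2 — N12, N7 trip offline.
  N12 sheds 105 MW to N10, N20, N8: 35 each.
    N10: 10+35 = 45 ≤ 90
    N20: 70+35 = 105 ≤ 160
    N8: 70+35 = 105 > 90
  N7 sheds 135 MW to N10, N20, N8: 45 each.
    N10: 45+45 = 90 ≤ 90
    N20: 105+45 = 150 ≤ 160
    N8: 105+45 = 150 > 90
Round 3 — N8 trips offline.
  N8 sheds 150 MW to N10, N18, N26, N28, N9: 30 each.
    N10: 90+30 = 120 > 90
    N18: 20+30 = 50 ≤ 100
    N26: 130+30 = 160 ≤ 160
    N28: 70+30 = 100 ≤ 140
    N9: 60+30 = 90 ≤ 120
Round 4 — N10 trips offline.
  N10 sheds 120 MW to N18, N24, N6: 40 each.
    N18: 50+40 = 90 ≤ 100
    N24: 60+40 = 100 ≤ 140
    N6: 80+40 = 120 > 110
Round 5 — N6 trips offline.
  N6 sheds 120 MW to N28: 120 each.
    N28: 100+120 = 220 > 140
Round 6 — N28 trips offline.
  N28 sheds 220 MW to N26: 220 each.
    N26: 160+220 = 380 > 160
Round 7 — N26 trips offline.
  N26 sheds 380 MW: no online neighbours, lost.
No further trips.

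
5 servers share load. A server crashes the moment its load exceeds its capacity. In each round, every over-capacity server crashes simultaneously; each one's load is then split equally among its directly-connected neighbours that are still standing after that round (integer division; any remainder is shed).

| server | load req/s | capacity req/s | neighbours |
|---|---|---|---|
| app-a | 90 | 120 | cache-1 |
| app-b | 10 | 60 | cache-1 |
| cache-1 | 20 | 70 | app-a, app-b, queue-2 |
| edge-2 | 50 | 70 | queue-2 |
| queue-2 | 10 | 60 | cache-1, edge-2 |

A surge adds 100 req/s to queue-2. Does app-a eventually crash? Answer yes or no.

Round 1 — queue-2 at 110 > 60. queue-2 crashes.
  queue-2 sheds 110 req/s to cache-1, edge-2: 55 each.
    cache-1: 20+55 = 75 > 70
    edge-2: 50+55 = 105 > 70
Round 2 — cache-1, edge-2 crash.
  cache-1 sheds 75 req/s to app-a, app-b: 37 each (1 lost).
    app-a: 90+37 = 127 > 120
    app-b: 10+37 = 47 ≤ 60
  edge-2 sheds 105 req/s: no online neighbours, lost.
Round 3 — app-a crashes.
  app-a sheds 127 req/s: no online neighbours, lost.
No further crashes.

yes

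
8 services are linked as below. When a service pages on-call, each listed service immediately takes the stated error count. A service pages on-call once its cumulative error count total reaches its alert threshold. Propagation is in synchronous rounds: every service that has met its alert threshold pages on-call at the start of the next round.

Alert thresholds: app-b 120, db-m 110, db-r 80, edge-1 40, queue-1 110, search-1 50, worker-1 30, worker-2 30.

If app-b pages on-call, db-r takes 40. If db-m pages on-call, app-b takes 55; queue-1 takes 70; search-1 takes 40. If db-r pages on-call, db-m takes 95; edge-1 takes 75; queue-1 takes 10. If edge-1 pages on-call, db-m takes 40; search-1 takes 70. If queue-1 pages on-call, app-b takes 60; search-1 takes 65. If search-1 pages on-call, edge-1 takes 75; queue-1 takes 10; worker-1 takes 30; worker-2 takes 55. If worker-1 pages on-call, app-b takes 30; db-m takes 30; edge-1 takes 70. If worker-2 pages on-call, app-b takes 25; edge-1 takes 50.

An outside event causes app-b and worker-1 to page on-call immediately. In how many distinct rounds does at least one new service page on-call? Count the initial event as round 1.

Round 1 — app-b, worker-1 page on-call (initial).
  db-m: +30 → 30 < 110
  db-r: +40 → 40 < 80
  edge-1: +70 → 70 ≥ 40
Round 2 — edge-1 pages on-call.
  db-m: +40 → 70 < 110
  search-1: +70 → 70 ≥ 50
Round 3 — search-1 pages on-call.
  queue-1: +10 → 10 < 110
  worker-2: +55 → 55 ≥ 30
Round 4 — worker-2 pages on-call.
No further pages.

4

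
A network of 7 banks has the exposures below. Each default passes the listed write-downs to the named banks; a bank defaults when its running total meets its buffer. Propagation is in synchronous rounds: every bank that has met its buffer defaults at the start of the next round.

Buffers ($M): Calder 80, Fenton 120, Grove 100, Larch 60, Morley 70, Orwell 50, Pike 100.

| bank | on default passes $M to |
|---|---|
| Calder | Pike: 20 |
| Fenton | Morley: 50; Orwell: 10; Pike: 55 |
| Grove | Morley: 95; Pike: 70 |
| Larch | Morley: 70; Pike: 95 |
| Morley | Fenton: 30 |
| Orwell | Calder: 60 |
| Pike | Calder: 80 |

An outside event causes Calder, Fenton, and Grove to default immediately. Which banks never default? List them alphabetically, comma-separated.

Larch, Orwell

Round 1 — Calder, Fenton, Grove default (initial).
  Morley: +50+95 → 145 ≥ 70
  Orwell: +10 → 10 < 50
  Pike: +20+55+70 → 145 ≥ 100
Round 2 — Morley, Pike default.
No further defaults.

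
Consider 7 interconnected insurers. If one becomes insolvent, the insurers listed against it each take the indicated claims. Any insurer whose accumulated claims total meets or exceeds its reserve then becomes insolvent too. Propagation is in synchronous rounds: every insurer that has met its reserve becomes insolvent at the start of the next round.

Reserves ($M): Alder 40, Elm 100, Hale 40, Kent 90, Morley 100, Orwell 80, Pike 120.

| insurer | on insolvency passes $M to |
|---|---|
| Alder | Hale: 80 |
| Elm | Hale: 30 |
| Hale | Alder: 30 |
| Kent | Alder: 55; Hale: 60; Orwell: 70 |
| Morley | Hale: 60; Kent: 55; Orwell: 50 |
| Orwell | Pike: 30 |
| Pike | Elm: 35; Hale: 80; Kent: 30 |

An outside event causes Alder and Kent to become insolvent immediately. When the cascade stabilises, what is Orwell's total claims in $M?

Round 1 — Alder, Kent become insolvent (initial).
  Hale: +80+60 → 140 ≥ 40
  Orwell: +70 → 70 < 80
Round 2 — Hale becomes insolvent.
No further insolvencies.

70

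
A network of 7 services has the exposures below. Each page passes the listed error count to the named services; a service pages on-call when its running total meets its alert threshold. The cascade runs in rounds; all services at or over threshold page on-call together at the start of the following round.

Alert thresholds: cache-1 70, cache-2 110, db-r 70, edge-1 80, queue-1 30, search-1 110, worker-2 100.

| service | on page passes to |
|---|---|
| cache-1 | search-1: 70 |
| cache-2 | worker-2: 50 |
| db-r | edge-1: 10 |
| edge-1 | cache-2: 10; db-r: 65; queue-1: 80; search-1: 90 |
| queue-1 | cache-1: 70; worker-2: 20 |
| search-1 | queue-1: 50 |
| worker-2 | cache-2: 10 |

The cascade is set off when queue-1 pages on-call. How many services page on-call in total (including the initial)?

2

Round 1 — queue-1 pages on-call (initial).
  cache-1: +70 → 70 ≥ 70
  worker-2: +20 → 20 < 100
Round 2 — cache-1 pages on-call.
  search-1: +70 → 70 < 110
No further pages.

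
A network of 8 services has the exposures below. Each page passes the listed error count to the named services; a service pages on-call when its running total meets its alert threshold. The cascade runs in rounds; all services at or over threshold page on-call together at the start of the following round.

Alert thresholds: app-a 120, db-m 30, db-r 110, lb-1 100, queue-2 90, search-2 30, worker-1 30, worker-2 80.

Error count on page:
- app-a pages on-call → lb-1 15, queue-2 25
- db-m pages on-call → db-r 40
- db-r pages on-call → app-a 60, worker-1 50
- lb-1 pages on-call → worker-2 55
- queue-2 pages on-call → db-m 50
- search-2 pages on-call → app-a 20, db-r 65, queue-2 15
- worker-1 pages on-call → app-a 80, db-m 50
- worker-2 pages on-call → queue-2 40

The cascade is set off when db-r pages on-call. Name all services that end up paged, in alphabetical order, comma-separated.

app-a, db-m, db-r, worker-1

Round 1 — db-r pages on-call (initial).
  app-a: +60 → 60 < 120
  worker-1: +50 → 50 ≥ 30
Round 2 — worker-1 pages on-call.
  app-a: +80 → 140 ≥ 120
  db-m: +50 → 50 ≥ 30
Round 3 — app-a, db-m page on-call.
  lb-1: +15 → 15 < 100
  queue-2: +25 → 25 < 90
No further pages.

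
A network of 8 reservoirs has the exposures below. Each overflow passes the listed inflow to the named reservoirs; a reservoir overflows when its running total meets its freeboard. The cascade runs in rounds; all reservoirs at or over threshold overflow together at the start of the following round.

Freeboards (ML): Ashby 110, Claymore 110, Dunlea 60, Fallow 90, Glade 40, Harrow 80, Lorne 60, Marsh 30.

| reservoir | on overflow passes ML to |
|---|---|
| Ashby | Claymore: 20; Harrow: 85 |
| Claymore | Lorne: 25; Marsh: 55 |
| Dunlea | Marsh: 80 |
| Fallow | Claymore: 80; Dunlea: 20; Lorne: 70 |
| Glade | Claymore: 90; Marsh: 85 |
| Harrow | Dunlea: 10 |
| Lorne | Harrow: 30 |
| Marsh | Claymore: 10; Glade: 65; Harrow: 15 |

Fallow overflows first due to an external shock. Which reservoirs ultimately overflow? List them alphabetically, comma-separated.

Fallow, Lorne

Round 1 — Fallow overflows (initial).
  Claymore: +80 → 80 < 110
  Dunlea: +20 → 20 < 60
  Lorne: +70 → 70 ≥ 60
Round 2 — Lorne overflows.
  Harrow: +30 → 30 < 80
No further overflows.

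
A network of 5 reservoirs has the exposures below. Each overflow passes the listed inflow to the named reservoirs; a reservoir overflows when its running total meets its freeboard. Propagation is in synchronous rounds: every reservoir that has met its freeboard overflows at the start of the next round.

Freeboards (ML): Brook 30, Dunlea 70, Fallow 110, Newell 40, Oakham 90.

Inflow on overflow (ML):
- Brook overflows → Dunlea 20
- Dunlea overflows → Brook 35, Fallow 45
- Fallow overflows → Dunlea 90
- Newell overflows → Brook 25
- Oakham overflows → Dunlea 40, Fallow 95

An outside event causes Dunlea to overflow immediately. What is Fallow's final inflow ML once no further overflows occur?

Round 1 — Dunlea overflows (initial).
  Brook: +35 → 35 ≥ 30
  Fallow: +45 → 45 < 110
Round 2 — Brook overflows.
No further overflows.

45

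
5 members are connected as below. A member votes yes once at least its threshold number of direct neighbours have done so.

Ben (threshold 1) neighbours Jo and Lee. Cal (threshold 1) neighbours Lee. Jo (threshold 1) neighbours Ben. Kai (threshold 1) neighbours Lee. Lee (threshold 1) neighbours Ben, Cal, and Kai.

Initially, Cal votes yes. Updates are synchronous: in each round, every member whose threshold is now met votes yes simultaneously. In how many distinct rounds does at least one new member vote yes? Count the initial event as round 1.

4

Round 1 — Cal votes yes (initial).
Round 2 — checking thresholds:
  Lee: 1 of 3 neighbours ≥ 1, votes yes.
Round 3 — checking thresholds:
  Ben: 1 of 2 neighbours ≥ 1, votes yes.
  Kai: 1 of 1 neighbours ≥ 1, votes yes.
Round 4 — checking thresholds:
  Jo: 1 of 1 neighbours ≥ 1, votes yes.
Round 5 — no new yes votes; cascade stops.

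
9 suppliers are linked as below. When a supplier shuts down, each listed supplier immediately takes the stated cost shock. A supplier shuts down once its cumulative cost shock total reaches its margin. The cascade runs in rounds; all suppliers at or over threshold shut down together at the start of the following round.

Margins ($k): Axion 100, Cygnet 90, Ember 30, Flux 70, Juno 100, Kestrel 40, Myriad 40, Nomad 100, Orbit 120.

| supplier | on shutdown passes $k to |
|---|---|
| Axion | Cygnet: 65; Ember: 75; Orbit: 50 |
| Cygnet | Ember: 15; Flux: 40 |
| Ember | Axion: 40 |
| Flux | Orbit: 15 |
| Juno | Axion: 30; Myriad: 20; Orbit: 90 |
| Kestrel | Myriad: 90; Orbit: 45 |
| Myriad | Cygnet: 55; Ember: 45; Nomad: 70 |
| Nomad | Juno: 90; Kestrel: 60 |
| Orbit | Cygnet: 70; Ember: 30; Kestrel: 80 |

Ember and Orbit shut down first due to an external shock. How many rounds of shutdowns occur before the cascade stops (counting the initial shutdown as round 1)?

Round 1 — Ember, Orbit shut down (initial).
  Axion: +40 → 40 < 100
  Cygnet: +70 → 70 < 90
  Kestrel: +80 → 80 ≥ 40
Round 2 — Kestrel shuts down.
  Myriad: +90 → 90 ≥ 40
Round 3 — Myriad shuts down.
  Cygnet: +55 → 125 ≥ 90
  Nomad: +70 → 70 < 100
Round 4 — Cygnet shuts down.
  Flux: +40 → 40 < 70
No further shutdowns.

4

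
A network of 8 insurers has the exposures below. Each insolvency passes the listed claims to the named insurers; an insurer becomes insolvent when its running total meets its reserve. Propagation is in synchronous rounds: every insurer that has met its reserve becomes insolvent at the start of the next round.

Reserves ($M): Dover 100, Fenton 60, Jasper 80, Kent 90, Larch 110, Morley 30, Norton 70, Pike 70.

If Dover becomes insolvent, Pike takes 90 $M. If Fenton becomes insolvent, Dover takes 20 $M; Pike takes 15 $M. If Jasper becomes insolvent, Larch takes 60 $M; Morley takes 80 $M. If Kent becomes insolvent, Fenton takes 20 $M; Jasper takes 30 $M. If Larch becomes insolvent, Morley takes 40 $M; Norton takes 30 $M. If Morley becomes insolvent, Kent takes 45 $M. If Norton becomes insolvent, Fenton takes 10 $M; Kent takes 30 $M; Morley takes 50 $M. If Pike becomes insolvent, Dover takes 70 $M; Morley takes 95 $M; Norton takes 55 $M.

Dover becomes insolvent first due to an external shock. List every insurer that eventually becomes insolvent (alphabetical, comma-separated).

Dover, Morley, Pike

Round 1 — Dover becomes insolvent (initial).
  Pike: +90 → 90 ≥ 70
Round 2 — Pike becomes insolvent.
  Morley: +95 → 95 ≥ 30
  Norton: +55 → 55 < 70
Round 3 — Morley becomes insolvent.
  Kent: +45 → 45 < 90
No further insolvencies.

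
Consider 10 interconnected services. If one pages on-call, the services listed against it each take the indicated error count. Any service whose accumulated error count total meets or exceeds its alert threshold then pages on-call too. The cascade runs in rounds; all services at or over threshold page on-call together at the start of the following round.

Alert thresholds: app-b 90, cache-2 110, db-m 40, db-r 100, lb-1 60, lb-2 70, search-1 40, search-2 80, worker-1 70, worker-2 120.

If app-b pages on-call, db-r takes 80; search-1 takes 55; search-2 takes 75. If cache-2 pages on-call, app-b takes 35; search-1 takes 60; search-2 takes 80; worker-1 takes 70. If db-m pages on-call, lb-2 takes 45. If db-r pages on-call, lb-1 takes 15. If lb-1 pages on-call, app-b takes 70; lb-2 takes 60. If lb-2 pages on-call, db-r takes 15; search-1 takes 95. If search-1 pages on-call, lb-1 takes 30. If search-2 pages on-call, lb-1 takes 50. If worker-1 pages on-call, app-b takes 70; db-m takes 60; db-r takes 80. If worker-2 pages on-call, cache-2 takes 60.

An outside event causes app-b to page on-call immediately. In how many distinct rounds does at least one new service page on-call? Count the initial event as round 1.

Round 1 — app-b pages on-call (initial).
  db-r: +80 → 80 < 100
  search-1: +55 → 55 ≥ 40
  search-2: +75 → 75 < 80
Round 2 — search-1 pages on-call.
  lb-1: +30 → 30 < 60
No further pages.

2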